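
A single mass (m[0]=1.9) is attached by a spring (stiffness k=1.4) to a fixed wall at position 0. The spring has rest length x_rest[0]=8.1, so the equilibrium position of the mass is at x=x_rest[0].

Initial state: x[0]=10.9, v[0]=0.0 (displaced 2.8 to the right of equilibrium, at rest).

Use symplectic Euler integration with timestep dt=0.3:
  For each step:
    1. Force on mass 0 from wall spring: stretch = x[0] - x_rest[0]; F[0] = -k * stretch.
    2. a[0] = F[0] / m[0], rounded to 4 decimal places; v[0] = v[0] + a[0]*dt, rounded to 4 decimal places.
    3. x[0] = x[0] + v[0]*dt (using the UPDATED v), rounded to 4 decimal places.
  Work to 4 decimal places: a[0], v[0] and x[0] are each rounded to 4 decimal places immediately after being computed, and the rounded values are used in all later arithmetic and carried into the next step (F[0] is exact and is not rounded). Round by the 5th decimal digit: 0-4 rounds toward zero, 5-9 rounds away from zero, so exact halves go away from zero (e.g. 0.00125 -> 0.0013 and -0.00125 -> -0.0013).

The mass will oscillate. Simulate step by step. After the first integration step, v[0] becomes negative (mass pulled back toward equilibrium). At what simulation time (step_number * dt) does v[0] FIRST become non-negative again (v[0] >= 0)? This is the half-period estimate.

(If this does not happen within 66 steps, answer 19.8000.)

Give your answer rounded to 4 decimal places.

Step 0: x=[10.9000] v=[0.0000]
Step 1: x=[10.7143] v=[-0.6190]
Step 2: x=[10.3552] v=[-1.1969]
Step 3: x=[9.8466] v=[-1.6954]
Step 4: x=[9.2222] v=[-2.0815]
Step 5: x=[8.5233] v=[-2.3296]
Step 6: x=[7.7963] v=[-2.4232]
Step 7: x=[7.0895] v=[-2.3561]
Step 8: x=[6.4497] v=[-2.1327]
Step 9: x=[5.9193] v=[-1.7679]
Step 10: x=[5.5335] v=[-1.2859]
Step 11: x=[5.3179] v=[-0.7186]
Step 12: x=[5.2868] v=[-0.1036]
Step 13: x=[5.4423] v=[0.5183]
First v>=0 after going negative at step 13, time=3.9000

Answer: 3.9000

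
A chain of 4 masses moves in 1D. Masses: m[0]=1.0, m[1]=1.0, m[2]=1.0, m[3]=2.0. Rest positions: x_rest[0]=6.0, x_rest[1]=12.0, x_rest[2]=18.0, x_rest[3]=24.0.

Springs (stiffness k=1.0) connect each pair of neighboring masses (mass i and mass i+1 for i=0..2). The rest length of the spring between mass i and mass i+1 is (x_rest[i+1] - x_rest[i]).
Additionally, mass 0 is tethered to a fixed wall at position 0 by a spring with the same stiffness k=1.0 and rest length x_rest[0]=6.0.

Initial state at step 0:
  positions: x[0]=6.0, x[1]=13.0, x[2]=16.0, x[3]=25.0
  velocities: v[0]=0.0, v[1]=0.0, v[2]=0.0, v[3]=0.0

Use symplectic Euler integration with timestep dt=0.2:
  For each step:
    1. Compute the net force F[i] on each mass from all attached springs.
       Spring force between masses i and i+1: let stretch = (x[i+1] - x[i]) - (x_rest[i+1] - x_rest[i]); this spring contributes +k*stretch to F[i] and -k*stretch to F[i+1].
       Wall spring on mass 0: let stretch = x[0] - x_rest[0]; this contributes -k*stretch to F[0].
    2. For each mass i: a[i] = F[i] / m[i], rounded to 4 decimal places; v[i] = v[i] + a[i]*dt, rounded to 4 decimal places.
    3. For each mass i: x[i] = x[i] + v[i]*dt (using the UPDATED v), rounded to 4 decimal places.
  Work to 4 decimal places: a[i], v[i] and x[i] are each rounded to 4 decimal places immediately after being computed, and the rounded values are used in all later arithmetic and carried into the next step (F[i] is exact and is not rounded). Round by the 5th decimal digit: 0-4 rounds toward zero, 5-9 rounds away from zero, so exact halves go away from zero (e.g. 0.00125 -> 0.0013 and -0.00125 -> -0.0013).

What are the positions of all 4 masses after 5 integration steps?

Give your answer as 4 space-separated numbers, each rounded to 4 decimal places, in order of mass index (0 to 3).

Step 0: x=[6.0000 13.0000 16.0000 25.0000] v=[0.0000 0.0000 0.0000 0.0000]
Step 1: x=[6.0400 12.8400 16.2400 24.9400] v=[0.2000 -0.8000 1.2000 -0.3000]
Step 2: x=[6.1104 12.5440 16.6920 24.8260] v=[0.3520 -1.4800 2.2600 -0.5700]
Step 3: x=[6.1937 12.1566 17.3034 24.6693] v=[0.4166 -1.9371 3.0572 -0.7834]
Step 4: x=[6.2678 11.7365 18.0036 24.4853] v=[0.3704 -2.1003 3.5010 -0.9200]
Step 5: x=[6.3099 11.3484 18.7124 24.2917] v=[0.2106 -1.9406 3.5439 -0.9682]

Answer: 6.3099 11.3484 18.7124 24.2917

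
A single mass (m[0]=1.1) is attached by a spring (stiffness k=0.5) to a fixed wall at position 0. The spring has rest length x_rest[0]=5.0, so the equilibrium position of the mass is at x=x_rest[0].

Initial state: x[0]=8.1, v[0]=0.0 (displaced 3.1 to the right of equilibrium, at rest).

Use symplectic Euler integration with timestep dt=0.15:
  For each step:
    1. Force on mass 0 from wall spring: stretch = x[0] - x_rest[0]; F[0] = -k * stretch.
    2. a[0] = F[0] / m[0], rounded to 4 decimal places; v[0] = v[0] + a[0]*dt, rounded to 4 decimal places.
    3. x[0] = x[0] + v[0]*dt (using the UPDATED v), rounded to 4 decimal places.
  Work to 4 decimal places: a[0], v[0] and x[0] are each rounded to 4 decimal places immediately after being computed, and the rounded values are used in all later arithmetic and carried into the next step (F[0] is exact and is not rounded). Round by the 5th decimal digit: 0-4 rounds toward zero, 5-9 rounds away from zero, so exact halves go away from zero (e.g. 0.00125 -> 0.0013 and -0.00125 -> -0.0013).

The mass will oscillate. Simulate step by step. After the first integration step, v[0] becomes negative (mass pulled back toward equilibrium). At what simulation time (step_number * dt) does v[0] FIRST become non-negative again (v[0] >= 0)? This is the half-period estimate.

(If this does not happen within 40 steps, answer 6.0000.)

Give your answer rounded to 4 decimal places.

Answer: 4.8000

Derivation:
Step 0: x=[8.1000] v=[0.0000]
Step 1: x=[8.0683] v=[-0.2114]
Step 2: x=[8.0052] v=[-0.4206]
Step 3: x=[7.9114] v=[-0.6255]
Step 4: x=[7.7878] v=[-0.8240]
Step 5: x=[7.6357] v=[-1.0141]
Step 6: x=[7.4566] v=[-1.1938]
Step 7: x=[7.2524] v=[-1.3613]
Step 8: x=[7.0252] v=[-1.5149]
Step 9: x=[6.7773] v=[-1.6530]
Step 10: x=[6.5112] v=[-1.7742]
Step 11: x=[6.2296] v=[-1.8772]
Step 12: x=[5.9355] v=[-1.9610]
Step 13: x=[5.6318] v=[-2.0248]
Step 14: x=[5.3216] v=[-2.0679]
Step 15: x=[5.0081] v=[-2.0898]
Step 16: x=[4.6945] v=[-2.0904]
Step 17: x=[4.3841] v=[-2.0696]
Step 18: x=[4.0800] v=[-2.0276]
Step 19: x=[3.7853] v=[-1.9649]
Step 20: x=[3.5030] v=[-1.8821]
Step 21: x=[3.2360] v=[-1.7800]
Step 22: x=[2.9870] v=[-1.6597]
Step 23: x=[2.7586] v=[-1.5225]
Step 24: x=[2.5531] v=[-1.3697]
Step 25: x=[2.3727] v=[-1.2029]
Step 26: x=[2.2191] v=[-1.0238]
Step 27: x=[2.0940] v=[-0.8342]
Step 28: x=[1.9986] v=[-0.6361]
Step 29: x=[1.9339] v=[-0.4315]
Step 30: x=[1.9005] v=[-0.2224]
Step 31: x=[1.8988] v=[-0.0111]
Step 32: x=[1.9288] v=[0.2003]
First v>=0 after going negative at step 32, time=4.8000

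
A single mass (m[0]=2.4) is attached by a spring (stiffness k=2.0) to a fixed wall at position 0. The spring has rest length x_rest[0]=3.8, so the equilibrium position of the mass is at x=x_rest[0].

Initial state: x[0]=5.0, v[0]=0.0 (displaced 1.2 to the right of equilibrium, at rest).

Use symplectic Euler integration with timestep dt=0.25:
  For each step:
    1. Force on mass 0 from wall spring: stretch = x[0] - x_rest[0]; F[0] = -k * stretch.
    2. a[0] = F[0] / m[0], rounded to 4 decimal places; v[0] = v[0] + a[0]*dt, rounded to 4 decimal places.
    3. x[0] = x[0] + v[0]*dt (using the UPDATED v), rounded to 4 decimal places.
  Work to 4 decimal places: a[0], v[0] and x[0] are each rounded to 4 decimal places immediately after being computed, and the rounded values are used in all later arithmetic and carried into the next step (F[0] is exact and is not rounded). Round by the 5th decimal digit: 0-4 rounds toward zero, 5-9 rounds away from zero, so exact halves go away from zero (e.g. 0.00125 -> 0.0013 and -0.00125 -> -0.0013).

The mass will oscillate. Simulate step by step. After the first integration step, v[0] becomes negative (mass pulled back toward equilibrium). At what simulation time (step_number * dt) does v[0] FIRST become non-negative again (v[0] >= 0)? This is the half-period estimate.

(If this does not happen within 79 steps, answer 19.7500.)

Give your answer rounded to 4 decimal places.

Answer: 3.5000

Derivation:
Step 0: x=[5.0000] v=[0.0000]
Step 1: x=[4.9375] v=[-0.2500]
Step 2: x=[4.8158] v=[-0.4870]
Step 3: x=[4.6412] v=[-0.6986]
Step 4: x=[4.4227] v=[-0.8739]
Step 5: x=[4.1718] v=[-1.0036]
Step 6: x=[3.9015] v=[-1.0811]
Step 7: x=[3.6259] v=[-1.1023]
Step 8: x=[3.3594] v=[-1.0660]
Step 9: x=[3.1159] v=[-0.9742]
Step 10: x=[2.9080] v=[-0.8317]
Step 11: x=[2.7465] v=[-0.6459]
Step 12: x=[2.6399] v=[-0.4264]
Step 13: x=[2.5937] v=[-0.1847]
Step 14: x=[2.6104] v=[0.0666]
First v>=0 after going negative at step 14, time=3.5000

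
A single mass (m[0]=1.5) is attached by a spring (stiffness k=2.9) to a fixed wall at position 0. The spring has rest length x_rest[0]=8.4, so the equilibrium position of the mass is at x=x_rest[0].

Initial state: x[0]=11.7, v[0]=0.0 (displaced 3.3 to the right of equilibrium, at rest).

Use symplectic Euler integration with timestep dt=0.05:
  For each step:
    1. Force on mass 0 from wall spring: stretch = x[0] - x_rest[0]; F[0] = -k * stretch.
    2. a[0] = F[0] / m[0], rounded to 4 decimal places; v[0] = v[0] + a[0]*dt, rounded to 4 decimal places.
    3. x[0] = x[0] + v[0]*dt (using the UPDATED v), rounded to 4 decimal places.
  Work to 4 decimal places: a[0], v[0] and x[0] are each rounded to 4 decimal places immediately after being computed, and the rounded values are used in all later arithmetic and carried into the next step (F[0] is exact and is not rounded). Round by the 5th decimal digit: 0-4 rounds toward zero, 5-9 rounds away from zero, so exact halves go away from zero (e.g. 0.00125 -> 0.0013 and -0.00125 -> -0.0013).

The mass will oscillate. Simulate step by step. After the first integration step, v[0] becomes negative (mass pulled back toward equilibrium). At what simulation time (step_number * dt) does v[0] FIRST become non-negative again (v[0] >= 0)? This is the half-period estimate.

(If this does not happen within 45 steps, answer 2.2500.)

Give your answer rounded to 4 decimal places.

Step 0: x=[11.7000] v=[0.0000]
Step 1: x=[11.6841] v=[-0.3190]
Step 2: x=[11.6523] v=[-0.6365]
Step 3: x=[11.6048] v=[-0.9509]
Step 4: x=[11.5418] v=[-1.2607]
Step 5: x=[11.4636] v=[-1.5644]
Step 6: x=[11.3706] v=[-1.8606]
Step 7: x=[11.2632] v=[-2.1478]
Step 8: x=[11.1420] v=[-2.4246]
Step 9: x=[11.0075] v=[-2.6897]
Step 10: x=[10.8604] v=[-2.9418]
Step 11: x=[10.7014] v=[-3.1796]
Step 12: x=[10.5313] v=[-3.4021]
Step 13: x=[10.3509] v=[-3.6081]
Step 14: x=[10.1611] v=[-3.7967]
Step 15: x=[9.9628] v=[-3.9669]
Step 16: x=[9.7569] v=[-4.1180]
Step 17: x=[9.5444] v=[-4.2492]
Step 18: x=[9.3264] v=[-4.3598]
Step 19: x=[9.1039] v=[-4.4494]
Step 20: x=[8.8780] v=[-4.5174]
Step 21: x=[8.6498] v=[-4.5636]
Step 22: x=[8.4204] v=[-4.5877]
Step 23: x=[8.1909] v=[-4.5897]
Step 24: x=[7.9624] v=[-4.5695]
Step 25: x=[7.7360] v=[-4.5272]
Step 26: x=[7.5129] v=[-4.4630]
Step 27: x=[7.2940] v=[-4.3772]
Step 28: x=[7.0805] v=[-4.2703]
Step 29: x=[6.8734] v=[-4.1428]
Step 30: x=[6.6736] v=[-3.9952]
Step 31: x=[6.4822] v=[-3.8283]
Step 32: x=[6.3001] v=[-3.6429]
Step 33: x=[6.1281] v=[-3.4399]
Step 34: x=[5.9671] v=[-3.2203]
Step 35: x=[5.8178] v=[-2.9851]
Step 36: x=[5.6810] v=[-2.7355]
Step 37: x=[5.5574] v=[-2.4727]
Step 38: x=[5.4475] v=[-2.1979]
Step 39: x=[5.3519] v=[-1.9125]
Step 40: x=[5.2710] v=[-1.6179]
Step 41: x=[5.2052] v=[-1.3154]
Step 42: x=[5.1549] v=[-1.0066]
Step 43: x=[5.1203] v=[-0.6929]
Step 44: x=[5.1015] v=[-0.3759]
Step 45: x=[5.0987] v=[-0.0570]
v[0] did not become non-negative within 45 steps; using fallback time=2.2500

Answer: 2.2500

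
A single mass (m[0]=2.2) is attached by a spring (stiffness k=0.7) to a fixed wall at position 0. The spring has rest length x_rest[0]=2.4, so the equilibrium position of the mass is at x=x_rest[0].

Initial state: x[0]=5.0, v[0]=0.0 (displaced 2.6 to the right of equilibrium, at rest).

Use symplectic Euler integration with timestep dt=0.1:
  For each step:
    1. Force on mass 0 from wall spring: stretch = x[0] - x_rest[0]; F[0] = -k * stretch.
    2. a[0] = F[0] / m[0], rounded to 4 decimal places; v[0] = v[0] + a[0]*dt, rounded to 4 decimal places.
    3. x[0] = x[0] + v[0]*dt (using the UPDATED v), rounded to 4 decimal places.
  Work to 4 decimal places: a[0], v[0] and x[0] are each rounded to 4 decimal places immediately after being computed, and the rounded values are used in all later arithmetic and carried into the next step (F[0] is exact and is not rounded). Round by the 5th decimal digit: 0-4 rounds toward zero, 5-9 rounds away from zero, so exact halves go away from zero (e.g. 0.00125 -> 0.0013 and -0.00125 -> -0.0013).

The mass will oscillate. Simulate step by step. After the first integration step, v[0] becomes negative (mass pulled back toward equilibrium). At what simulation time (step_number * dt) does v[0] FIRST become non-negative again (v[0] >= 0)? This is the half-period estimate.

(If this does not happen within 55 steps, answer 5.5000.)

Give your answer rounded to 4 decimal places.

Step 0: x=[5.0000] v=[0.0000]
Step 1: x=[4.9917] v=[-0.0827]
Step 2: x=[4.9752] v=[-0.1652]
Step 3: x=[4.9505] v=[-0.2471]
Step 4: x=[4.9177] v=[-0.3283]
Step 5: x=[4.8769] v=[-0.4084]
Step 6: x=[4.8282] v=[-0.4872]
Step 7: x=[4.7718] v=[-0.5645]
Step 8: x=[4.7078] v=[-0.6400]
Step 9: x=[4.6365] v=[-0.7134]
Step 10: x=[4.5580] v=[-0.7846]
Step 11: x=[4.4727] v=[-0.8533]
Step 12: x=[4.3808] v=[-0.9193]
Step 13: x=[4.2826] v=[-0.9823]
Step 14: x=[4.1784] v=[-1.0422]
Step 15: x=[4.0685] v=[-1.0988]
Step 16: x=[3.9533] v=[-1.1519]
Step 17: x=[3.8332] v=[-1.2013]
Step 18: x=[3.7085] v=[-1.2469]
Step 19: x=[3.5797] v=[-1.2885]
Step 20: x=[3.4471] v=[-1.3260]
Step 21: x=[3.3112] v=[-1.3593]
Step 22: x=[3.1724] v=[-1.3883]
Step 23: x=[3.0311] v=[-1.4129]
Step 24: x=[2.8878] v=[-1.4330]
Step 25: x=[2.7430] v=[-1.4485]
Step 26: x=[2.5971] v=[-1.4594]
Step 27: x=[2.4505] v=[-1.4657]
Step 28: x=[2.3038] v=[-1.4673]
Step 29: x=[2.1574] v=[-1.4642]
Step 30: x=[2.0118] v=[-1.4565]
Step 31: x=[1.8674] v=[-1.4442]
Step 32: x=[1.7247] v=[-1.4273]
Step 33: x=[1.5841] v=[-1.4058]
Step 34: x=[1.4461] v=[-1.3798]
Step 35: x=[1.3112] v=[-1.3495]
Step 36: x=[1.1797] v=[-1.3149]
Step 37: x=[1.0521] v=[-1.2761]
Step 38: x=[0.9288] v=[-1.2332]
Step 39: x=[0.8102] v=[-1.1864]
Step 40: x=[0.6966] v=[-1.1358]
Step 41: x=[0.5884] v=[-1.0816]
Step 42: x=[0.4860] v=[-1.0240]
Step 43: x=[0.3897] v=[-0.9631]
Step 44: x=[0.2998] v=[-0.8991]
Step 45: x=[0.2166] v=[-0.8323]
Step 46: x=[0.1403] v=[-0.7628]
Step 47: x=[0.0712] v=[-0.6909]
Step 48: x=[0.0095] v=[-0.6168]
Step 49: x=[-0.0446] v=[-0.5407]
Step 50: x=[-0.0909] v=[-0.4629]
Step 51: x=[-0.1293] v=[-0.3836]
Step 52: x=[-0.1596] v=[-0.3031]
Step 53: x=[-0.1818] v=[-0.2217]
Step 54: x=[-0.1958] v=[-0.1396]
Step 55: x=[-0.2015] v=[-0.0570]
v[0] did not become non-negative within 55 steps; using fallback time=5.5000

Answer: 5.5000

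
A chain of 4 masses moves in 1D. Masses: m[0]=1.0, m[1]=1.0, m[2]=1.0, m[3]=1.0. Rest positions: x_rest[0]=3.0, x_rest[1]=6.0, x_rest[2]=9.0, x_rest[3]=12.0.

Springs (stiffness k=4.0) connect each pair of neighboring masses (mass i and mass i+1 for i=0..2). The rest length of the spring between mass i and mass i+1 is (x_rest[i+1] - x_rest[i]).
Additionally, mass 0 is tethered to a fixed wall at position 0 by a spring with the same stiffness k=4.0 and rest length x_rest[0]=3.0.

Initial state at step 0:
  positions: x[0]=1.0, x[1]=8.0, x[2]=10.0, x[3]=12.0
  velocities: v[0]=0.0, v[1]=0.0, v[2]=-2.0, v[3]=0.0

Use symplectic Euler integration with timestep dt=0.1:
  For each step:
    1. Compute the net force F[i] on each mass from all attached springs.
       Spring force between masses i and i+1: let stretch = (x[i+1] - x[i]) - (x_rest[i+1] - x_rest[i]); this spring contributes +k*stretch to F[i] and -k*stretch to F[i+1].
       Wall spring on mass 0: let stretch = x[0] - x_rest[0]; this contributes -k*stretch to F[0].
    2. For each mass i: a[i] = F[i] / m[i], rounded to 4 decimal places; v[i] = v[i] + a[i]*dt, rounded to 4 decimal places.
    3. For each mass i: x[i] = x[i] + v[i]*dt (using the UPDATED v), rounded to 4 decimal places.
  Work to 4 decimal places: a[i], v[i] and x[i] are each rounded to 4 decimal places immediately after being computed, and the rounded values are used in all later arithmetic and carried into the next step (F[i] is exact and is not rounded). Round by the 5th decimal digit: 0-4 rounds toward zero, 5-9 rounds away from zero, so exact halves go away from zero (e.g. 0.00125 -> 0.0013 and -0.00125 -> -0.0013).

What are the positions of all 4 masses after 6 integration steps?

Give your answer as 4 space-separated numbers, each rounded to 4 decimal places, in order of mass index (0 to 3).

Step 0: x=[1.0000 8.0000 10.0000 12.0000] v=[0.0000 0.0000 -2.0000 0.0000]
Step 1: x=[1.2400 7.8000 9.8000 12.0400] v=[2.4000 -2.0000 -2.0000 0.4000]
Step 2: x=[1.6928 7.4176 9.6096 12.1104] v=[4.5280 -3.8240 -1.9040 0.7040]
Step 3: x=[2.3069 6.8939 9.4316 12.2008] v=[6.1408 -5.2371 -1.7805 0.9037]
Step 4: x=[3.0122 6.2882 9.2628 12.3004] v=[7.0528 -6.0568 -1.6879 0.9960]
Step 5: x=[3.7280 5.6705 9.0965 12.3985] v=[7.1583 -6.1774 -1.6627 0.9810]
Step 6: x=[4.3724 5.1121 8.9253 12.4845] v=[6.4441 -5.5840 -1.7123 0.8602]

Answer: 4.3724 5.1121 8.9253 12.4845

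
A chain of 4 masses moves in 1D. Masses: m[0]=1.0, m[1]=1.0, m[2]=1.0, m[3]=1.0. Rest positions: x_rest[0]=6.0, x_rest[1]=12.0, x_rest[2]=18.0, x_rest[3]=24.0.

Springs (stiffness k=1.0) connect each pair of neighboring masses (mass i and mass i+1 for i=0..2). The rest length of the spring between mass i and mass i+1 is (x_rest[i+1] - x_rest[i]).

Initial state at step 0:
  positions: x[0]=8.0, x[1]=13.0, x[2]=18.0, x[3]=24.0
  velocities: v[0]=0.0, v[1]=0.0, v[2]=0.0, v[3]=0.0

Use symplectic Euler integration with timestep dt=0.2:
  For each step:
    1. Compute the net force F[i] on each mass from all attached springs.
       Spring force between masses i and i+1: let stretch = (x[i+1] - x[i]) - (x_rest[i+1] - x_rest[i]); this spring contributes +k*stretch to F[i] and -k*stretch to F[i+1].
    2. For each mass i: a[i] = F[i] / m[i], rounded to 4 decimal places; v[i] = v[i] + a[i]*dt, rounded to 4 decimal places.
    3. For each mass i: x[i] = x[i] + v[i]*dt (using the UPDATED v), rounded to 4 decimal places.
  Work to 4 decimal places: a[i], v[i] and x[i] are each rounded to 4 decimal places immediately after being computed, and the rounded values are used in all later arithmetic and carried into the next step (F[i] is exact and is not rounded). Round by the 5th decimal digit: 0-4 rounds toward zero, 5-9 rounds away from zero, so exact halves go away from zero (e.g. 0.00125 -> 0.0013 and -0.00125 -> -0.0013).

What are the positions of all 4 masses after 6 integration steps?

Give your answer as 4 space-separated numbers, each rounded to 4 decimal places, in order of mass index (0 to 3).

Step 0: x=[8.0000 13.0000 18.0000 24.0000] v=[0.0000 0.0000 0.0000 0.0000]
Step 1: x=[7.9600 13.0000 18.0400 24.0000] v=[-0.2000 0.0000 0.2000 0.0000]
Step 2: x=[7.8816 13.0000 18.1168 24.0016] v=[-0.3920 0.0000 0.3840 0.0080]
Step 3: x=[7.7679 12.9999 18.2243 24.0078] v=[-0.5683 -0.0003 0.5376 0.0310]
Step 4: x=[7.6235 12.9995 18.3542 24.0227] v=[-0.7219 -0.0018 0.6494 0.0743]
Step 5: x=[7.4542 12.9983 18.4966 24.0508] v=[-0.8467 -0.0061 0.7122 0.1406]
Step 6: x=[7.2666 12.9952 18.6413 24.0968] v=[-0.9379 -0.0153 0.7234 0.2298]

Answer: 7.2666 12.9952 18.6413 24.0968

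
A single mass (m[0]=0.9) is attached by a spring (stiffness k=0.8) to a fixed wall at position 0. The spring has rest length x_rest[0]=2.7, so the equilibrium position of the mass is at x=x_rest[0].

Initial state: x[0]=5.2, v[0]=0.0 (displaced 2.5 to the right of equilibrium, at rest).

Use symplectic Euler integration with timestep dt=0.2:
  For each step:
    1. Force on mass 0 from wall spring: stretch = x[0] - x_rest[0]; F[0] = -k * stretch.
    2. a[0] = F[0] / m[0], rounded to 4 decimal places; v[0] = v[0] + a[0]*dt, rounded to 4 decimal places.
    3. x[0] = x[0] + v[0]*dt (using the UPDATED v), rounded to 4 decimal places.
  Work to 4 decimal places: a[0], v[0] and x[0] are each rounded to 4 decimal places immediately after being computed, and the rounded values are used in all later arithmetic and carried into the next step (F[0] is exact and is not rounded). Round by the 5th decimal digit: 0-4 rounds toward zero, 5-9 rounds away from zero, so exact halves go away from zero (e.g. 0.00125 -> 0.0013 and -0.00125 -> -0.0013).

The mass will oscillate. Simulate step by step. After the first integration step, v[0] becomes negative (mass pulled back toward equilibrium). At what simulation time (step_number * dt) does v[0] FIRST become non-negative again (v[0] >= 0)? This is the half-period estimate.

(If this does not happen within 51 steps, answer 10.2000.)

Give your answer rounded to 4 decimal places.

Step 0: x=[5.2000] v=[0.0000]
Step 1: x=[5.1111] v=[-0.4444]
Step 2: x=[4.9365] v=[-0.8730]
Step 3: x=[4.6824] v=[-1.2706]
Step 4: x=[4.3578] v=[-1.6230]
Step 5: x=[3.9743] v=[-1.9177]
Step 6: x=[3.5455] v=[-2.1442]
Step 7: x=[3.0866] v=[-2.2945]
Step 8: x=[2.6140] v=[-2.3632]
Step 9: x=[2.1444] v=[-2.3479]
Step 10: x=[1.6946] v=[-2.2491]
Step 11: x=[1.2805] v=[-2.0704]
Step 12: x=[0.9169] v=[-1.8180]
Step 13: x=[0.6167] v=[-1.5010]
Step 14: x=[0.3906] v=[-1.1306]
Step 15: x=[0.2466] v=[-0.7200]
Step 16: x=[0.1898] v=[-0.2838]
Step 17: x=[0.2223] v=[0.1625]
First v>=0 after going negative at step 17, time=3.4000

Answer: 3.4000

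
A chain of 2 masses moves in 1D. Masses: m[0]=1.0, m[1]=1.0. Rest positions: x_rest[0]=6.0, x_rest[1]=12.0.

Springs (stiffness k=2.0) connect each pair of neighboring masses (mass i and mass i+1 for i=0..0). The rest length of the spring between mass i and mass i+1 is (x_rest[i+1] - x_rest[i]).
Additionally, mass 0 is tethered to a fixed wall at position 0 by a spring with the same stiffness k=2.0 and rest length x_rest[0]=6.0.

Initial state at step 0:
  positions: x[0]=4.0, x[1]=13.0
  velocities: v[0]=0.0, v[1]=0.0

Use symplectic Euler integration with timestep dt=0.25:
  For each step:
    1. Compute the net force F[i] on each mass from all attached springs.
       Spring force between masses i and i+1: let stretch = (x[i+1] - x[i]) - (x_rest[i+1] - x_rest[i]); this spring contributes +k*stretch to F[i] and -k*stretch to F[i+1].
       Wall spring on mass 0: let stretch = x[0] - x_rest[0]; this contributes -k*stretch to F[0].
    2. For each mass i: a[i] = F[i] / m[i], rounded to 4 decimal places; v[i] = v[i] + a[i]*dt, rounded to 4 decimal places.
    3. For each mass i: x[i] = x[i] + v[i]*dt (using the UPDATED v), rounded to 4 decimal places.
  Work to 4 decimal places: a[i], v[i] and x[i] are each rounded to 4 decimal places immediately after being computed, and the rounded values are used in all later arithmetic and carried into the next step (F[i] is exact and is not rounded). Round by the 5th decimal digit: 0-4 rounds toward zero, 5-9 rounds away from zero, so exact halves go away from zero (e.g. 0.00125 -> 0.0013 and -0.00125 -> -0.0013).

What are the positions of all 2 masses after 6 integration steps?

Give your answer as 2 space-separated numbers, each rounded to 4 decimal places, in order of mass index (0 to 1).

Answer: 7.5825 10.9870

Derivation:
Step 0: x=[4.0000 13.0000] v=[0.0000 0.0000]
Step 1: x=[4.6250 12.6250] v=[2.5000 -1.5000]
Step 2: x=[5.6719 12.0000] v=[4.1875 -2.5000]
Step 3: x=[6.8008 11.3340] v=[4.5156 -2.6641]
Step 4: x=[7.6463 10.8513] v=[3.3818 -1.9307]
Step 5: x=[7.9366 10.7180] v=[1.1612 -0.5332]
Step 6: x=[7.5825 10.9870] v=[-1.4164 1.0761]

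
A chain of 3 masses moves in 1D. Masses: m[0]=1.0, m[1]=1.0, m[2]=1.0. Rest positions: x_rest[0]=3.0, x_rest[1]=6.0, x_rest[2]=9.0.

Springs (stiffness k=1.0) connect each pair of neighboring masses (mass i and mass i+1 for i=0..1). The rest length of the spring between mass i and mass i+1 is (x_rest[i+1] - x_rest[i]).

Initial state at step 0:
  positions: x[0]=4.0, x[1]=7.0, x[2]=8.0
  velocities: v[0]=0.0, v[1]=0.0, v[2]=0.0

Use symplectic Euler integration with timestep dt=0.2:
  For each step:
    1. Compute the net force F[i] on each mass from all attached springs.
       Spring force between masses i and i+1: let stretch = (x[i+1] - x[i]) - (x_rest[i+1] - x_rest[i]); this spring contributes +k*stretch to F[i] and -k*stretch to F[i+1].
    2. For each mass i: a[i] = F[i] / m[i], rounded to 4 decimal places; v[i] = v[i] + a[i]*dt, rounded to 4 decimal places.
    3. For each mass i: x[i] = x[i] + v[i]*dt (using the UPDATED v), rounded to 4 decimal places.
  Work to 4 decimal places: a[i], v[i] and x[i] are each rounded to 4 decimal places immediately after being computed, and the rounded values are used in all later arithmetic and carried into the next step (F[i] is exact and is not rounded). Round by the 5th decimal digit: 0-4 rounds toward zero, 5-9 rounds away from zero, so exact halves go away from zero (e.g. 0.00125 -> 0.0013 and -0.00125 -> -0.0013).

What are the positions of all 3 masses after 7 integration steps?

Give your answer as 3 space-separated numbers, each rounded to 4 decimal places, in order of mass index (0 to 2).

Step 0: x=[4.0000 7.0000 8.0000] v=[0.0000 0.0000 0.0000]
Step 1: x=[4.0000 6.9200 8.0800] v=[0.0000 -0.4000 0.4000]
Step 2: x=[3.9968 6.7696 8.2336] v=[-0.0160 -0.7520 0.7680]
Step 3: x=[3.9845 6.5668 8.4486] v=[-0.0614 -1.0138 1.0752]
Step 4: x=[3.9555 6.3360 8.7084] v=[-0.1449 -1.1539 1.2988]
Step 5: x=[3.9017 6.1049 8.9933] v=[-0.2688 -1.1555 1.4243]
Step 6: x=[3.8161 5.9012 9.2826] v=[-0.4282 -1.0185 1.4466]
Step 7: x=[3.6939 5.7494 9.5567] v=[-0.6112 -0.7592 1.3703]

Answer: 3.6939 5.7494 9.5567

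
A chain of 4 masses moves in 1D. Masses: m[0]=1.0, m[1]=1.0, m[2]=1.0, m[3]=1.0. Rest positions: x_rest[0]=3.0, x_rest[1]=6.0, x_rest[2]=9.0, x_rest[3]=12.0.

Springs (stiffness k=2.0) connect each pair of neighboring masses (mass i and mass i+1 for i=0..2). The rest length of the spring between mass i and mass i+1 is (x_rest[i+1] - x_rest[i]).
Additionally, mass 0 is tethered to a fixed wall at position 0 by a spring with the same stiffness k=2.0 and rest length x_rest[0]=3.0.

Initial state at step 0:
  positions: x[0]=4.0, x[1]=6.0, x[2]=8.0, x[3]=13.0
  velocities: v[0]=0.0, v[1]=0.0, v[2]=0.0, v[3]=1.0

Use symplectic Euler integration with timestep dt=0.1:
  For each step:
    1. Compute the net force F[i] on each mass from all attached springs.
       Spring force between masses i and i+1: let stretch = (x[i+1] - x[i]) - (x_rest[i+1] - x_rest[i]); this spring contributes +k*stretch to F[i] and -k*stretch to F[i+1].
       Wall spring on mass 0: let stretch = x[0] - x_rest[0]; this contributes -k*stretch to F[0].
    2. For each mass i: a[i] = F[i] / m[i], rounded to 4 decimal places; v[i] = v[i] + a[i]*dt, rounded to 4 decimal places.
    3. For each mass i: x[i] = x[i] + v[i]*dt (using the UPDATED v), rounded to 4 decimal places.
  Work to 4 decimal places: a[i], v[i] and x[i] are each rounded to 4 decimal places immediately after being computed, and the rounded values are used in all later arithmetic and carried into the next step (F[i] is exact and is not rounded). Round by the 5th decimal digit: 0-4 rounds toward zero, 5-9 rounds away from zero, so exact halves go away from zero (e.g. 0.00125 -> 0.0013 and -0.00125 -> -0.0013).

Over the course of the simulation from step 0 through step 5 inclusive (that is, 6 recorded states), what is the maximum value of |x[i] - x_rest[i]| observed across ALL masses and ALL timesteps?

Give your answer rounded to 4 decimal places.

Step 0: x=[4.0000 6.0000 8.0000 13.0000] v=[0.0000 0.0000 0.0000 1.0000]
Step 1: x=[3.9600 6.0000 8.0600 13.0600] v=[-0.4000 0.0000 0.6000 0.6000]
Step 2: x=[3.8816 6.0004 8.1788 13.0800] v=[-0.7840 0.0040 1.1880 0.2000]
Step 3: x=[3.7679 6.0020 8.3521 13.0620] v=[-1.1366 0.0159 1.7326 -0.1802]
Step 4: x=[3.6236 6.0059 8.5726 13.0098] v=[-1.4434 0.0391 2.2046 -0.5222]
Step 5: x=[3.4544 6.0135 8.8305 12.9288] v=[-1.6917 0.0760 2.5787 -0.8096]
Max displacement = 1.0800

Answer: 1.0800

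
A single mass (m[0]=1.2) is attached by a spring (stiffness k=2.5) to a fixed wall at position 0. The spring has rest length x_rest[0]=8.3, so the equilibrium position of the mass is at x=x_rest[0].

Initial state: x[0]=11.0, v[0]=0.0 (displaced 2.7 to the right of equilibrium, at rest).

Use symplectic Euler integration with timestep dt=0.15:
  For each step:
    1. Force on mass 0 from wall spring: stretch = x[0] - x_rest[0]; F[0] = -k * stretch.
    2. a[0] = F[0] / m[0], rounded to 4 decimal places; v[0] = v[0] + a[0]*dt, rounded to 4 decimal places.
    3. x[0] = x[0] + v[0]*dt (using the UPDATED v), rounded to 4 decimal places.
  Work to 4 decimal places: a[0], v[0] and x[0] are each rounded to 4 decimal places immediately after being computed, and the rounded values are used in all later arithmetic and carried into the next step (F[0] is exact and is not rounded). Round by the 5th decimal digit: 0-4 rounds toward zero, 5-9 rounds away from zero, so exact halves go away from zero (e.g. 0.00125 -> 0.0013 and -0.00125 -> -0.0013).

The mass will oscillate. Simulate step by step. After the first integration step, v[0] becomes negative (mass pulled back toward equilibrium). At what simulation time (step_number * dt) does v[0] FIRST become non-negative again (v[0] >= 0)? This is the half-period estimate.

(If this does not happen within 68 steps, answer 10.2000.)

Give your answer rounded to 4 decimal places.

Step 0: x=[11.0000] v=[0.0000]
Step 1: x=[10.8734] v=[-0.8438]
Step 2: x=[10.6262] v=[-1.6480]
Step 3: x=[10.2700] v=[-2.3749]
Step 4: x=[9.8214] v=[-2.9905]
Step 5: x=[9.3015] v=[-3.4659]
Step 6: x=[8.7347] v=[-3.7789]
Step 7: x=[8.1475] v=[-3.9147]
Step 8: x=[7.5675] v=[-3.8670]
Step 9: x=[7.0218] v=[-3.6381]
Step 10: x=[6.5360] v=[-3.2387]
Step 11: x=[6.1329] v=[-2.6875]
Step 12: x=[5.8314] v=[-2.0103]
Step 13: x=[5.6456] v=[-1.2389]
Step 14: x=[5.5842] v=[-0.4094]
Step 15: x=[5.6501] v=[0.4393]
First v>=0 after going negative at step 15, time=2.2500

Answer: 2.2500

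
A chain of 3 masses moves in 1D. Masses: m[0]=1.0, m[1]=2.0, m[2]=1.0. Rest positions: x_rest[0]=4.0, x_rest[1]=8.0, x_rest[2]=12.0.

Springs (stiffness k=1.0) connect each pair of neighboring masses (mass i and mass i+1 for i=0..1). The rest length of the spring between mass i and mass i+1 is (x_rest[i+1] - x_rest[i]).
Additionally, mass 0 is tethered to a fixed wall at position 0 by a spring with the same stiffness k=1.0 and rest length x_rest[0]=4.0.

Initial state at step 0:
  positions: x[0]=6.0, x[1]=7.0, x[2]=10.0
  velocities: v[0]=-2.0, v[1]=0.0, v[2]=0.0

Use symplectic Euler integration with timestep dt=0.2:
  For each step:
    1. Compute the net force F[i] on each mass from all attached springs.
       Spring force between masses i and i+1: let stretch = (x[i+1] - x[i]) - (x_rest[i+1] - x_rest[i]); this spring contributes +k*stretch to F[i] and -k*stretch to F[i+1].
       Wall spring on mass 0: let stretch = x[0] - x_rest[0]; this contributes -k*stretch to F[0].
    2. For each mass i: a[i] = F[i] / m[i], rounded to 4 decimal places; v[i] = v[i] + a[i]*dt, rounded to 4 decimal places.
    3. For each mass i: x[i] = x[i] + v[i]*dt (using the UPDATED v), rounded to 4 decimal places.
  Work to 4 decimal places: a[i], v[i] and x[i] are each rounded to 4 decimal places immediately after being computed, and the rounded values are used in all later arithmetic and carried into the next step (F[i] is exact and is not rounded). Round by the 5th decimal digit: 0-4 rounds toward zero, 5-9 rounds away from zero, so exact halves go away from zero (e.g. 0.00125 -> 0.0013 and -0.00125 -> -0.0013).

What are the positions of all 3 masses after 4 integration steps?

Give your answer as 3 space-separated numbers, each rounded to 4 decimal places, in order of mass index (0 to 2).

Step 0: x=[6.0000 7.0000 10.0000] v=[-2.0000 0.0000 0.0000]
Step 1: x=[5.4000 7.0400 10.0400] v=[-3.0000 0.2000 0.2000]
Step 2: x=[4.6496 7.1072 10.1200] v=[-3.7520 0.3360 0.4000]
Step 3: x=[3.8115 7.1855 10.2395] v=[-4.1904 0.3915 0.5974]
Step 4: x=[2.9559 7.2574 10.3968] v=[-4.2779 0.3595 0.7866]

Answer: 2.9559 7.2574 10.3968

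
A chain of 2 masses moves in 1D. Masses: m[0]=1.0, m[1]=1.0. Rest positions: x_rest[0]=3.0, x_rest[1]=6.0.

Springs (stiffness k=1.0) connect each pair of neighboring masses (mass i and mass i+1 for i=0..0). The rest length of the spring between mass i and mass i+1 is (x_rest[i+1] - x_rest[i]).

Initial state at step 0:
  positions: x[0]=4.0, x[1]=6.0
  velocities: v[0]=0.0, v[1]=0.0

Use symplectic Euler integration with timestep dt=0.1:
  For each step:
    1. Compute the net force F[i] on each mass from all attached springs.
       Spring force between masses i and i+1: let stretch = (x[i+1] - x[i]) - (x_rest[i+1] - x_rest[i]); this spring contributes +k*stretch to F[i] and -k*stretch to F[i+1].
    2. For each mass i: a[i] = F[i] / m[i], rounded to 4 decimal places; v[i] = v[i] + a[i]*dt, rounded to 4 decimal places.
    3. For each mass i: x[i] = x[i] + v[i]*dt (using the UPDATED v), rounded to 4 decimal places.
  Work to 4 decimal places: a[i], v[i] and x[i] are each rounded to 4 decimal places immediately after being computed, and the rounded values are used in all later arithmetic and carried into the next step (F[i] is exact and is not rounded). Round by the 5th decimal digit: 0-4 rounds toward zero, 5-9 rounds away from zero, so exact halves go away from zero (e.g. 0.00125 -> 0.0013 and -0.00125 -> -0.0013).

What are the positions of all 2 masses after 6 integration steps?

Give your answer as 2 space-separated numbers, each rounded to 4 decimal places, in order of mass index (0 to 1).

Answer: 3.8037 6.1963

Derivation:
Step 0: x=[4.0000 6.0000] v=[0.0000 0.0000]
Step 1: x=[3.9900 6.0100] v=[-0.1000 0.1000]
Step 2: x=[3.9702 6.0298] v=[-0.1980 0.1980]
Step 3: x=[3.9410 6.0590] v=[-0.2920 0.2920]
Step 4: x=[3.9030 6.0970] v=[-0.3802 0.3802]
Step 5: x=[3.8569 6.1431] v=[-0.4608 0.4608]
Step 6: x=[3.8037 6.1963] v=[-0.5322 0.5322]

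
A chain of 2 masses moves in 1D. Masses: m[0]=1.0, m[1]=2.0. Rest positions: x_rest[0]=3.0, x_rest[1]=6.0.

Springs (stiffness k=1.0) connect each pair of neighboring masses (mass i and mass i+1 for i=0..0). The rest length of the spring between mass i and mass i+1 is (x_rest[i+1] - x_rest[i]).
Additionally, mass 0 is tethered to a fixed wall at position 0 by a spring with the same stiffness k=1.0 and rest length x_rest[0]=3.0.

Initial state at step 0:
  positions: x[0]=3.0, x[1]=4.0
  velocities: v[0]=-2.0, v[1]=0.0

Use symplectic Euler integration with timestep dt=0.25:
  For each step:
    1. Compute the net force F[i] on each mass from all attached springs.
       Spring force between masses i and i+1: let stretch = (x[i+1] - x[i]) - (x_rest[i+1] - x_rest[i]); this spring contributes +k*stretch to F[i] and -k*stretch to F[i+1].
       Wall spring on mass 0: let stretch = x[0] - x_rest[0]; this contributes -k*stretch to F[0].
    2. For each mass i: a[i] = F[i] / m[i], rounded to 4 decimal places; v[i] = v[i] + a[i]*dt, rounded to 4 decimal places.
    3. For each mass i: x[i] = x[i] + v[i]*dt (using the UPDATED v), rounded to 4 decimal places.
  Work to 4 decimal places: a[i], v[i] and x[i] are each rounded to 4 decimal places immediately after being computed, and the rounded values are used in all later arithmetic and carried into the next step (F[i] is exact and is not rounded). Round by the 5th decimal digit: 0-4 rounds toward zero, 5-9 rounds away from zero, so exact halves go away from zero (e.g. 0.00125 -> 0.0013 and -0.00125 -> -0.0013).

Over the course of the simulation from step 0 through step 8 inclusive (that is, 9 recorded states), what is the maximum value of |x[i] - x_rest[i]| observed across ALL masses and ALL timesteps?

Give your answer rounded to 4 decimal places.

Step 0: x=[3.0000 4.0000] v=[-2.0000 0.0000]
Step 1: x=[2.3750 4.0625] v=[-2.5000 0.2500]
Step 2: x=[1.7070 4.1660] v=[-2.6719 0.4141]
Step 3: x=[1.0860 4.2864] v=[-2.4839 0.4817]
Step 4: x=[0.5972 4.4006] v=[-1.9553 0.4567]
Step 5: x=[0.3088 4.4897] v=[-1.1538 0.3563]
Step 6: x=[0.2624 4.5419] v=[-0.1858 0.2087]
Step 7: x=[0.4670 4.5541] v=[0.8185 0.0488]
Step 8: x=[0.8979 4.5323] v=[1.7235 -0.0871]
Max displacement = 2.7376

Answer: 2.7376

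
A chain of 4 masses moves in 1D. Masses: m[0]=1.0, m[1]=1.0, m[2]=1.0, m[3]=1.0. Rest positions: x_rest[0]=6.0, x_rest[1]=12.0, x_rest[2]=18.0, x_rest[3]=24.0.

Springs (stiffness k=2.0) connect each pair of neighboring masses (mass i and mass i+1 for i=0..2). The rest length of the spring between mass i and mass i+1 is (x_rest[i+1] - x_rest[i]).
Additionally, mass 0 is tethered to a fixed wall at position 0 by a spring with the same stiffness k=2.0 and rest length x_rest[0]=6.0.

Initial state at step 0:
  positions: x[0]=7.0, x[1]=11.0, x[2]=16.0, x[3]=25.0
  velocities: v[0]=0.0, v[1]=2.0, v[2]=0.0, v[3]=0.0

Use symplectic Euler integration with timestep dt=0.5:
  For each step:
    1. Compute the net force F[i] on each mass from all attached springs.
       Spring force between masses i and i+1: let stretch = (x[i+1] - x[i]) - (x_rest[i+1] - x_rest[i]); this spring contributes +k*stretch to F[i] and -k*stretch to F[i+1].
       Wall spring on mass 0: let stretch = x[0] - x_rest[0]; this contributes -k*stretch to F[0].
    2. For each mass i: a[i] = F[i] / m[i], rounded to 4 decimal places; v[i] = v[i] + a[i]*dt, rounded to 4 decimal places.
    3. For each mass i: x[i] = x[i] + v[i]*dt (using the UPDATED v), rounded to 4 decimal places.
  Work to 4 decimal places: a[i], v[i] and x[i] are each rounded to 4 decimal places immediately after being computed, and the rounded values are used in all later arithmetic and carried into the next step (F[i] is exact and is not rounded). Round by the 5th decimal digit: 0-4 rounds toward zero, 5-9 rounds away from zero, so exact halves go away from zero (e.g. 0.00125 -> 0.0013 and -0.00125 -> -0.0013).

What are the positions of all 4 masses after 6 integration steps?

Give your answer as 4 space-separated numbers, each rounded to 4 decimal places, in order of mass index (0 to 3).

Step 0: x=[7.0000 11.0000 16.0000 25.0000] v=[0.0000 2.0000 0.0000 0.0000]
Step 1: x=[5.5000 12.5000 18.0000 23.5000] v=[-3.0000 3.0000 4.0000 -3.0000]
Step 2: x=[4.7500 13.2500 20.0000 22.2500] v=[-1.5000 1.5000 4.0000 -2.5000]
Step 3: x=[5.8750 13.1250 19.7500 22.8750] v=[2.2500 -0.2500 -0.5000 1.2500]
Step 4: x=[7.6875 12.6875 17.7500 24.9375] v=[3.6250 -0.8750 -4.0000 4.1250]
Step 5: x=[8.1563 12.2813 16.8125 26.4063] v=[0.9375 -0.8125 -1.8750 2.9375]
Step 6: x=[6.6094 12.0782 18.4063 26.0782] v=[-3.0938 -0.4063 3.1876 -0.6563]

Answer: 6.6094 12.0782 18.4063 26.0782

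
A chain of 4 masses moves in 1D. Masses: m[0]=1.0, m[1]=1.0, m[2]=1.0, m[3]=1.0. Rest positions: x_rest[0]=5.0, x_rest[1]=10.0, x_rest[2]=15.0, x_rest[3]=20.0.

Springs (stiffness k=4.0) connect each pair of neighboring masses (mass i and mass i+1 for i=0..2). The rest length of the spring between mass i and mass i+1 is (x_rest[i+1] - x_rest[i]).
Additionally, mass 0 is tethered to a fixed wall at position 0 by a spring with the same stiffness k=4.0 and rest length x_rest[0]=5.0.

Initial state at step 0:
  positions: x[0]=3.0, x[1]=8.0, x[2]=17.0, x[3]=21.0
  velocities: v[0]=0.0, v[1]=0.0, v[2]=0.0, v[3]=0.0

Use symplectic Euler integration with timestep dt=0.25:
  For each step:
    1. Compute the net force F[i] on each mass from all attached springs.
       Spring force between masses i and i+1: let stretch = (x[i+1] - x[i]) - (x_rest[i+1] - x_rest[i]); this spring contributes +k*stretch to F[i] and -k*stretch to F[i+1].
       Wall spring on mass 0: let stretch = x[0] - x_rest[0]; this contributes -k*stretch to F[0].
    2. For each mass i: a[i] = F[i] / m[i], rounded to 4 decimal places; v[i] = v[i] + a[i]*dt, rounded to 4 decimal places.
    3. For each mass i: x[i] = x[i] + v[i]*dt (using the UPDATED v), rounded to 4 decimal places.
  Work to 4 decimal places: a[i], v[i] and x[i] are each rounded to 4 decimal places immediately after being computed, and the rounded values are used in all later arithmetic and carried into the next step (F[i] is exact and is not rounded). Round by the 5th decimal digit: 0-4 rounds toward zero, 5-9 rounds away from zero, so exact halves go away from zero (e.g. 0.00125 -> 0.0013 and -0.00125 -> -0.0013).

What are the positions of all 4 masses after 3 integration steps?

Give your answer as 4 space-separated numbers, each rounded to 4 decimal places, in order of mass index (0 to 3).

Answer: 5.8281 11.1406 13.4531 20.9531

Derivation:
Step 0: x=[3.0000 8.0000 17.0000 21.0000] v=[0.0000 0.0000 0.0000 0.0000]
Step 1: x=[3.5000 9.0000 15.7500 21.2500] v=[2.0000 4.0000 -5.0000 1.0000]
Step 2: x=[4.5000 10.3125 14.1875 21.3750] v=[4.0000 5.2500 -6.2500 0.5000]
Step 3: x=[5.8281 11.1406 13.4531 20.9531] v=[5.3125 3.3125 -2.9375 -1.6875]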